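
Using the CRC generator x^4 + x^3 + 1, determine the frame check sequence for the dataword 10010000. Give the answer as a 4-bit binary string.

0011

Append 4 zeros: 100100000000. Divide by 11001 (XOR where the leading bit is 1):
  pos 0: 10010 XOR 11001 = 01011
  pos 1: 10110 XOR 11001 = 01111
  pos 2: 11110 XOR 11001 = 00111
  pos 4: 11100 XOR 11001 = 00101
  pos 6: 10100 XOR 11001 = 01101
  pos 7: 11010 XOR 11001 = 00011
Remainder (last 4 bits) = 0011. This is the CRC / FCS.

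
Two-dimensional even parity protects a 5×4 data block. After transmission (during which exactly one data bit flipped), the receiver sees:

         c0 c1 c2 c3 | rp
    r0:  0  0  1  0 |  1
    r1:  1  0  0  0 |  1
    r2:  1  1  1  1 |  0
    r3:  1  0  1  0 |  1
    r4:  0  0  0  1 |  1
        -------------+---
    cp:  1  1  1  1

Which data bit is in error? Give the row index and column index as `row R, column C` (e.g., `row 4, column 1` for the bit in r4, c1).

Recompute each row's even parity and compare to rp:
  r0: data parity 1, sent rp 1 → ok
  r1: data parity 1, sent rp 1 → ok
  r2: data parity 0, sent rp 0 → ok
  r3: data parity 0, sent rp 1 → mismatch
  r4: data parity 1, sent rp 1 → ok
Recompute each column's even parity and compare to cp:
  c0: data parity 1, sent cp 1 → ok
  c1: data parity 1, sent cp 1 → ok
  c2: data parity 1, sent cp 1 → ok
  c3: data parity 0, sent cp 1 → mismatch
Exactly one row (r3) and one column (c3) fail → the flipped bit is at their intersection.

row 3, column 3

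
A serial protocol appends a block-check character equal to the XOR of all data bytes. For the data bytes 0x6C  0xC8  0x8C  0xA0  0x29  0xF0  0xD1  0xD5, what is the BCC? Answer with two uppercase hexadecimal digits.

55

XOR the bytes together:
  start with 0x6C
  0x6C ⊕ 0xC8 = 0xA4
  0xA4 ⊕ 0x8C = 0x28
  0x28 ⊕ 0xA0 = 0x88
  0x88 ⊕ 0x29 = 0xA1
  0xA1 ⊕ 0xF0 = 0x51
  0x51 ⊕ 0xD1 = 0x80
  0x80 ⊕ 0xD5 = 0x55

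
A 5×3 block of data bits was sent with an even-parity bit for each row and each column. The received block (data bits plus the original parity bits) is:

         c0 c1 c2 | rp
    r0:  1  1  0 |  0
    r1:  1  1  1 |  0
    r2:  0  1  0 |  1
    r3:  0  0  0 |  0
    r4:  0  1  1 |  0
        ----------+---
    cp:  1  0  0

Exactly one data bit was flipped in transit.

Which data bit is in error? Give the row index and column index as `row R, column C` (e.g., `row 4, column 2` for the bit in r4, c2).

row 1, column 0

Recompute each row's even parity and compare to rp:
  r0: data parity 0, sent rp 0 → ok
  r1: data parity 1, sent rp 0 → mismatch
  r2: data parity 1, sent rp 1 → ok
  r3: data parity 0, sent rp 0 → ok
  r4: data parity 0, sent rp 0 → ok
Recompute each column's even parity and compare to cp:
  c0: data parity 0, sent cp 1 → mismatch
  c1: data parity 0, sent cp 0 → ok
  c2: data parity 0, sent cp 0 → ok
Exactly one row (r1) and one column (c0) fail → the flipped bit is at their intersection.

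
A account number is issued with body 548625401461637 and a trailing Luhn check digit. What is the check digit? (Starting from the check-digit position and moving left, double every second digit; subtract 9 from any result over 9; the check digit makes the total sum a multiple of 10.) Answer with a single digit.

Partial digits right→left: 7 3 6 1 6 4 1 0 4 5 2 6 8 4 5
Double every second digit counting from the check-digit position (so the 1st, 3rd, 5th, ... of the partial from the right).
  doubled (with −9 where >9): 5 3 3 2 8 4 7 1 → sum 33
  kept as-is: 3 1 4 0 5 6 4 → sum 23
Total = 33 + 23 = 56.
Check digit = (10 − (56 mod 10)) mod 10 = 4.

4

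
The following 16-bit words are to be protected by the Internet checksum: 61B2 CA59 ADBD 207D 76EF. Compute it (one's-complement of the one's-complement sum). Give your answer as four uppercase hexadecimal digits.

8EC9

One's-complement addition (fold any carry out of bit 15 back into bit 0):
  0x61B2 + 0xCA59 = 0x12C0B → wrap carry → 0x2C0C
  0x2C0C + 0xADBD = 0x0D9C9
  0xD9C9 + 0x207D = 0x0FA46
  0xFA46 + 0x76EF = 0x17135 → wrap carry → 0x7136
One's-complement sum = 0x7136.
Checksum = ~0x7136 & 0xFFFF = 0x8EC9.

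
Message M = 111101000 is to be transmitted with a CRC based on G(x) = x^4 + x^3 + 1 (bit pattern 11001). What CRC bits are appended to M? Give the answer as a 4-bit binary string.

Append 4 zeros: 1111010000000. Divide by 11001 (XOR where the leading bit is 1):
  pos 0: 11110 XOR 11001 = 00111
  pos 2: 11110 XOR 11001 = 00111
  pos 4: 11100 XOR 11001 = 00101
  pos 6: 10100 XOR 11001 = 01101
  pos 7: 11010 XOR 11001 = 00011
Remainder (last 4 bits) = 0110. This is the CRC / FCS.

0110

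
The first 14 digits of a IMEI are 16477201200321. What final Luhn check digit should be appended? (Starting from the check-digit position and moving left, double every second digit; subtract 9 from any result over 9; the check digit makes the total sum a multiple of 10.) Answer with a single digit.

Partial digits right→left: 1 2 3 0 0 2 1 0 2 7 7 4 6 1
Double every second digit counting from the check-digit position (so the 1st, 3rd, 5th, ... of the partial from the right).
  doubled (with −9 where >9): 2 6 0 2 4 5 3 → sum 22
  kept as-is: 2 0 2 0 7 4 1 → sum 16
Total = 22 + 16 = 38.
Check digit = (10 − (38 mod 10)) mod 10 = 2.

2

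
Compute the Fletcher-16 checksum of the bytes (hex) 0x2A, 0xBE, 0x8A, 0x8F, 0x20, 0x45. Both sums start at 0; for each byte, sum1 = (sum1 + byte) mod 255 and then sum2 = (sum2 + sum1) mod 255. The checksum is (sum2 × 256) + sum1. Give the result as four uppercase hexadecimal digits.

1568

Running sums (mod 255):
  after byte 0 (0x2A): sum1=42, sum2=42
  after byte 1 (0xBE): sum1=232, sum2=19
  after byte 2 (0x8A): sum1=115, sum2=134
  after byte 3 (0x8F): sum1=3, sum2=137
  after byte 4 (0x20): sum1=35, sum2=172
  after byte 5 (0x45): sum1=104, sum2=21
Checksum = sum2·256 + sum1 = 21·256 + 104 = 5480 = 0x1568.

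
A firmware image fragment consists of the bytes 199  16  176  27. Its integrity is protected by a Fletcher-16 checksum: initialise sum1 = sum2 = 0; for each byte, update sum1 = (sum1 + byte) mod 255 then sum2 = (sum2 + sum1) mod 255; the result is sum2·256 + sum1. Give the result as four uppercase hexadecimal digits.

CBA3

Running sums (mod 255):
  after byte 0 (199): sum1=199, sum2=199
  after byte 1 (16): sum1=215, sum2=159
  after byte 2 (176): sum1=136, sum2=40
  after byte 3 (27): sum1=163, sum2=203
Checksum = sum2·256 + sum1 = 203·256 + 163 = 52131 = 0xCBA3.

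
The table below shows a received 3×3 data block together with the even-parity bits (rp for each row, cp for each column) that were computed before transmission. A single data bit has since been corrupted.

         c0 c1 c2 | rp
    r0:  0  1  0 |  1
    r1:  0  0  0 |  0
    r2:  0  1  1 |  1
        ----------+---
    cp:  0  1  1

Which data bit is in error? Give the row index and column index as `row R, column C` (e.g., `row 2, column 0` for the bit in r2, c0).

row 2, column 1

Recompute each row's even parity and compare to rp:
  r0: data parity 1, sent rp 1 → ok
  r1: data parity 0, sent rp 0 → ok
  r2: data parity 0, sent rp 1 → mismatch
Recompute each column's even parity and compare to cp:
  c0: data parity 0, sent cp 0 → ok
  c1: data parity 0, sent cp 1 → mismatch
  c2: data parity 1, sent cp 1 → ok
Exactly one row (r2) and one column (c1) fail → the flipped bit is at their intersection.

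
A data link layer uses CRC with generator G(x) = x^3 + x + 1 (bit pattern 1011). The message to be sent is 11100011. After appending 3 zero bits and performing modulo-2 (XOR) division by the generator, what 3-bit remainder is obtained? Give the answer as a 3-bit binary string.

000

Append 3 zeros: 11100011000. Divide by 1011 (XOR where the leading bit is 1):
  pos 0: 1110 XOR 1011 = 0101
  pos 1: 1010 XOR 1011 = 0001
  pos 4: 1011 XOR 1011 = 0000
Remainder (last 3 bits) = 000. This is the CRC / FCS.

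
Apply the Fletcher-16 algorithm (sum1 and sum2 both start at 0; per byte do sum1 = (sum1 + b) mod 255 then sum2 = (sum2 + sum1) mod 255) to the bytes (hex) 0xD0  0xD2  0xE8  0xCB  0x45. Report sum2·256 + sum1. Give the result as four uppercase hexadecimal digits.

Running sums (mod 255):
  after byte 0 (0xD0): sum1=208, sum2=208
  after byte 1 (0xD2): sum1=163, sum2=116
  after byte 2 (0xE8): sum1=140, sum2=1
  after byte 3 (0xCB): sum1=88, sum2=89
  after byte 4 (0x45): sum1=157, sum2=246
Checksum = sum2·256 + sum1 = 246·256 + 157 = 63133 = 0xF69D.

F69D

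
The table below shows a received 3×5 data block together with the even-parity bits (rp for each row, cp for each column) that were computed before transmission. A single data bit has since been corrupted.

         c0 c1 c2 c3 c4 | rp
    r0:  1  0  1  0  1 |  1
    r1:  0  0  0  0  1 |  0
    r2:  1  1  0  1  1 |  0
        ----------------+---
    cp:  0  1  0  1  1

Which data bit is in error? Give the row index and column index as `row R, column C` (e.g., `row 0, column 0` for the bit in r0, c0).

row 1, column 2

Recompute each row's even parity and compare to rp:
  r0: data parity 1, sent rp 1 → ok
  r1: data parity 1, sent rp 0 → mismatch
  r2: data parity 0, sent rp 0 → ok
Recompute each column's even parity and compare to cp:
  c0: data parity 0, sent cp 0 → ok
  c1: data parity 1, sent cp 1 → ok
  c2: data parity 1, sent cp 0 → mismatch
  c3: data parity 1, sent cp 1 → ok
  c4: data parity 1, sent cp 1 → ok
Exactly one row (r1) and one column (c2) fail → the flipped bit is at their intersection.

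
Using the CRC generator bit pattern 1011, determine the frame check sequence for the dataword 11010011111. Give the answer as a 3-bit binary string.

Append 3 zeros: 11010011111000. Divide by 1011 (XOR where the leading bit is 1):
  pos 0: 1101 XOR 1011 = 0110
  pos 1: 1100 XOR 1011 = 0111
  pos 2: 1110 XOR 1011 = 0101
  pos 3: 1011 XOR 1011 = 0000
  pos 7: 1111 XOR 1011 = 0100
  pos 8: 1000 XOR 1011 = 0011
  pos 10: 1100 XOR 1011 = 0111
Remainder (last 3 bits) = 111. This is the CRC / FCS.

111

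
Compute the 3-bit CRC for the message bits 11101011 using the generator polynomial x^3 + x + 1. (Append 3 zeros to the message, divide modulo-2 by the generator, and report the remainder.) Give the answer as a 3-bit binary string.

Append 3 zeros: 11101011000. Divide by 1011 (XOR where the leading bit is 1):
  pos 0: 1110 XOR 1011 = 0101
  pos 1: 1011 XOR 1011 = 0000
  pos 6: 1100 XOR 1011 = 0111
  pos 7: 1110 XOR 1011 = 0101
Remainder (last 3 bits) = 101. This is the CRC / FCS.

101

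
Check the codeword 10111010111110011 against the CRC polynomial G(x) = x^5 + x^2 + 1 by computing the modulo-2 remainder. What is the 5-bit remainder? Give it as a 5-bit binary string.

00000

Modulo-2 division of 10111010111110011 by 100101:
  pos 0: 101110 XOR 100101 = 001011
  pos 2: 101110 XOR 100101 = 001011
  pos 4: 101111 XOR 100101 = 001010
  pos 6: 101011 XOR 100101 = 001110
  pos 8: 111010 XOR 100101 = 011111
  pos 9: 111110 XOR 100101 = 011011
  pos 10: 110111 XOR 100101 = 010010
  pos 11: 100101 XOR 100101 = 000000
Remainder = 00000 (zero — the frame passes the CRC check).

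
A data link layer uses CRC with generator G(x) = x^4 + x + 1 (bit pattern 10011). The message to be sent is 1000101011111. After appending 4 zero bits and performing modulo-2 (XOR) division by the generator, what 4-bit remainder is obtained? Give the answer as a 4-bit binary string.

1101

Append 4 zeros: 10001010111110000. Divide by 10011 (XOR where the leading bit is 1):
  pos 0: 10001 XOR 10011 = 00010
  pos 3: 10010 XOR 10011 = 00001
  pos 7: 11111 XOR 10011 = 01100
  pos 8: 11001 XOR 10011 = 01010
  pos 9: 10100 XOR 10011 = 00111
  pos 11: 11100 XOR 10011 = 01111
  pos 12: 11110 XOR 10011 = 01101
Remainder (last 4 bits) = 1101. This is the CRC / FCS.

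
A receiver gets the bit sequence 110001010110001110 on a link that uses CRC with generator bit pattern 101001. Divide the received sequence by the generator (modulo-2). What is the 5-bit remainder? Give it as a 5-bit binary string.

Modulo-2 division of 110001010110001110 by 101001:
  pos 0: 110001 XOR 101001 = 011000
  pos 1: 110000 XOR 101001 = 011001
  pos 2: 110011 XOR 101001 = 011010
  pos 3: 110100 XOR 101001 = 011101
  pos 4: 111011 XOR 101001 = 010010
  pos 5: 100101 XOR 101001 = 001100
  pos 7: 110000 XOR 101001 = 011001
  pos 8: 110010 XOR 101001 = 011011
  pos 9: 110111 XOR 101001 = 011110
  pos 10: 111101 XOR 101001 = 010100
  pos 11: 101001 XOR 101001 = 000000
Remainder = 00000 (zero — the frame passes the CRC check).

00000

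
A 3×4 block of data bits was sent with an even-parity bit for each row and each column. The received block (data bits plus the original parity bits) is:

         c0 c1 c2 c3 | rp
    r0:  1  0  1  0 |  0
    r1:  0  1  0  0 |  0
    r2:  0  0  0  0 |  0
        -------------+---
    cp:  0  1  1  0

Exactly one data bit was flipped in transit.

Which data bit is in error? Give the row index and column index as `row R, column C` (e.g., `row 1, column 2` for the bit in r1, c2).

Recompute each row's even parity and compare to rp:
  r0: data parity 0, sent rp 0 → ok
  r1: data parity 1, sent rp 0 → mismatch
  r2: data parity 0, sent rp 0 → ok
Recompute each column's even parity and compare to cp:
  c0: data parity 1, sent cp 0 → mismatch
  c1: data parity 1, sent cp 1 → ok
  c2: data parity 1, sent cp 1 → ok
  c3: data parity 0, sent cp 0 → ok
Exactly one row (r1) and one column (c0) fail → the flipped bit is at their intersection.

row 1, column 0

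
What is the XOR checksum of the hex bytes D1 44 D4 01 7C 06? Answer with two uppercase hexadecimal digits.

XOR the bytes together:
  start with 0xD1
  0xD1 ⊕ 0x44 = 0x95
  0x95 ⊕ 0xD4 = 0x41
  0x41 ⊕ 0x01 = 0x40
  0x40 ⊕ 0x7C = 0x3C
  0x3C ⊕ 0x06 = 0x3A

3A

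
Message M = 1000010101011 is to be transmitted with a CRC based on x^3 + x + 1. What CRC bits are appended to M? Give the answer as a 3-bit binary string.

011

Append 3 zeros: 1000010101011000. Divide by 1011 (XOR where the leading bit is 1):
  pos 0: 1000 XOR 1011 = 0011
  pos 2: 1101 XOR 1011 = 0110
  pos 3: 1100 XOR 1011 = 0111
  pos 4: 1111 XOR 1011 = 0100
  pos 5: 1000 XOR 1011 = 0011
  pos 7: 1110 XOR 1011 = 0101
  pos 8: 1011 XOR 1011 = 0000
  pos 12: 1000 XOR 1011 = 0011
Remainder (last 3 bits) = 011. This is the CRC / FCS.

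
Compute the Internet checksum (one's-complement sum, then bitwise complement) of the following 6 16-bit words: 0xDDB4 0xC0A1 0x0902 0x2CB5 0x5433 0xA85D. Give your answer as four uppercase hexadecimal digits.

One's-complement addition (fold any carry out of bit 15 back into bit 0):
  0xDDB4 + 0xC0A1 = 0x19E55 → wrap carry → 0x9E56
  0x9E56 + 0x0902 = 0x0A758
  0xA758 + 0x2CB5 = 0x0D40D
  0xD40D + 0x5433 = 0x12840 → wrap carry → 0x2841
  0x2841 + 0xA85D = 0x0D09E
One's-complement sum = 0xD09E.
Checksum = ~0xD09E & 0xFFFF = 0x2F61.

2F61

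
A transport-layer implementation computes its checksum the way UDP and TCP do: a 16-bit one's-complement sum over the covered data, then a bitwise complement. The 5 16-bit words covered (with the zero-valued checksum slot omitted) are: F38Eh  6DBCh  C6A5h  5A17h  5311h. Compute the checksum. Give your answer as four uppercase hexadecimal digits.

2AE6

One's-complement addition (fold any carry out of bit 15 back into bit 0):
  0xF38E + 0x6DBC = 0x1614A → wrap carry → 0x614B
  0x614B + 0xC6A5 = 0x127F0 → wrap carry → 0x27F1
  0x27F1 + 0x5A17 = 0x08208
  0x8208 + 0x5311 = 0x0D519
One's-complement sum = 0xD519.
Checksum = ~0xD519 & 0xFFFF = 0x2AE6.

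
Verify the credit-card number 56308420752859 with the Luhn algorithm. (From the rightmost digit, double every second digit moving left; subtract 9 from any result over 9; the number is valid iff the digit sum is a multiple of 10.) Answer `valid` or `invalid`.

valid

From the right, keep odd positions and double even positions (subtract 9 from any doubled value over 9):
  doubled (positions 2,4,...): 1 4 5 4 7 6 1 → sum 28
  kept (positions 1,3,...): 9 8 5 0 4 0 6 → sum 32
Total = 60.
60 mod 10 = 0, so the number is valid.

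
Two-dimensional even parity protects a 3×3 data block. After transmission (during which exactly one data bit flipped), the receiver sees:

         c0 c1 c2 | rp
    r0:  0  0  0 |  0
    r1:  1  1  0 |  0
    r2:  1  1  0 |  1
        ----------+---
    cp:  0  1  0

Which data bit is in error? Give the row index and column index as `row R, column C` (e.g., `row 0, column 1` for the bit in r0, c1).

row 2, column 1

Recompute each row's even parity and compare to rp:
  r0: data parity 0, sent rp 0 → ok
  r1: data parity 0, sent rp 0 → ok
  r2: data parity 0, sent rp 1 → mismatch
Recompute each column's even parity and compare to cp:
  c0: data parity 0, sent cp 0 → ok
  c1: data parity 0, sent cp 1 → mismatch
  c2: data parity 0, sent cp 0 → ok
Exactly one row (r2) and one column (c1) fail → the flipped bit is at their intersection.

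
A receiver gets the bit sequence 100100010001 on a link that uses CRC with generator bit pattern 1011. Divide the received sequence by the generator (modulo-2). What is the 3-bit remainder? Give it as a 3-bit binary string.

Modulo-2 division of 100100010001 by 1011:
  pos 0: 1001 XOR 1011 = 0010
  pos 2: 1000 XOR 1011 = 0011
  pos 4: 1101 XOR 1011 = 0110
  pos 5: 1100 XOR 1011 = 0111
  pos 6: 1110 XOR 1011 = 0101
  pos 7: 1010 XOR 1011 = 0001
Remainder = 011 (nonzero — an error is detected).

011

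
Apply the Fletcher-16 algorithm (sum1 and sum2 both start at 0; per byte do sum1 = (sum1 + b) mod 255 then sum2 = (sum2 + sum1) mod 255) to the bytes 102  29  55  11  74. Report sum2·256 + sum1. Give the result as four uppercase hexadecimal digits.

Running sums (mod 255):
  after byte 0 (102): sum1=102, sum2=102
  after byte 1 (29): sum1=131, sum2=233
  after byte 2 (55): sum1=186, sum2=164
  after byte 3 (11): sum1=197, sum2=106
  after byte 4 (74): sum1=16, sum2=122
Checksum = sum2·256 + sum1 = 122·256 + 16 = 31248 = 0x7A10.

7A10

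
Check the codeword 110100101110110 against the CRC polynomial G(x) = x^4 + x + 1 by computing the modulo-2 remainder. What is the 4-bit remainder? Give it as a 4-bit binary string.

Modulo-2 division of 110100101110110 by 10011:
  pos 0: 11010 XOR 10011 = 01001
  pos 1: 10010 XOR 10011 = 00001
  pos 5: 11011 XOR 10011 = 01000
  pos 6: 10001 XOR 10011 = 00010
  pos 9: 10011 XOR 10011 = 00000
Remainder = 0000 (zero — the frame passes the CRC check).

0000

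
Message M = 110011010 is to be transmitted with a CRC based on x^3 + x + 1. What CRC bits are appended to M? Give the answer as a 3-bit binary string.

111

Append 3 zeros: 110011010000. Divide by 1011 (XOR where the leading bit is 1):
  pos 0: 1100 XOR 1011 = 0111
  pos 1: 1111 XOR 1011 = 0100
  pos 2: 1001 XOR 1011 = 0010
  pos 4: 1001 XOR 1011 = 0010
  pos 6: 1000 XOR 1011 = 0011
  pos 8: 1100 XOR 1011 = 0111
Remainder (last 3 bits) = 111. This is the CRC / FCS.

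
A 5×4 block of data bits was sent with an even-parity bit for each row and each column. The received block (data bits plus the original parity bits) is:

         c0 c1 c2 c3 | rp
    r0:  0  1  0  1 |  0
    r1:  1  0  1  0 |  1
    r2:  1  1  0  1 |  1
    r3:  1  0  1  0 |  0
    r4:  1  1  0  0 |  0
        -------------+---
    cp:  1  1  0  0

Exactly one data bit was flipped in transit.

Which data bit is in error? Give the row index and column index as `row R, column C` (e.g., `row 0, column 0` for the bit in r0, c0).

row 1, column 0

Recompute each row's even parity and compare to rp:
  r0: data parity 0, sent rp 0 → ok
  r1: data parity 0, sent rp 1 → mismatch
  r2: data parity 1, sent rp 1 → ok
  r3: data parity 0, sent rp 0 → ok
  r4: data parity 0, sent rp 0 → ok
Recompute each column's even parity and compare to cp:
  c0: data parity 0, sent cp 1 → mismatch
  c1: data parity 1, sent cp 1 → ok
  c2: data parity 0, sent cp 0 → ok
  c3: data parity 0, sent cp 0 → ok
Exactly one row (r1) and one column (c0) fail → the flipped bit is at their intersection.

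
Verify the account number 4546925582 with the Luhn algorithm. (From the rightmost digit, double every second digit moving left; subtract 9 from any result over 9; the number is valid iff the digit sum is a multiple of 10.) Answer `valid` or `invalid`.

invalid

From the right, keep odd positions and double even positions (subtract 9 from any doubled value over 9):
  doubled (positions 2,4,...): 7 1 9 8 8 → sum 33
  kept (positions 1,3,...): 2 5 2 6 5 → sum 20
Total = 53.
53 mod 10 = 3, so the number is invalid.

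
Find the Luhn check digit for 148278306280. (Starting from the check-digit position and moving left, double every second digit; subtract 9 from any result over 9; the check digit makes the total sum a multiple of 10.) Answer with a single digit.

4

Partial digits right→left: 0 8 2 6 0 3 8 7 2 8 4 1
Double every second digit counting from the check-digit position (so the 1st, 3rd, 5th, ... of the partial from the right).
  doubled (with −9 where >9): 0 4 0 7 4 8 → sum 23
  kept as-is: 8 6 3 7 8 1 → sum 33
Total = 23 + 33 = 56.
Check digit = (10 − (56 mod 10)) mod 10 = 4.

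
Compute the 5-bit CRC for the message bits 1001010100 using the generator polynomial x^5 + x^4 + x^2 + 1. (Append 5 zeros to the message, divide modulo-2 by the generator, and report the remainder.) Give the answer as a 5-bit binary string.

00110

Append 5 zeros: 100101010000000. Divide by 110101 (XOR where the leading bit is 1):
  pos 0: 100101 XOR 110101 = 010000
  pos 1: 100000 XOR 110101 = 010101
  pos 2: 101011 XOR 110101 = 011110
  pos 3: 111100 XOR 110101 = 001001
  pos 5: 100100 XOR 110101 = 010001
  pos 6: 100010 XOR 110101 = 010111
  pos 7: 101110 XOR 110101 = 011011
  pos 8: 110110 XOR 110101 = 000011
Remainder (last 5 bits) = 00110. This is the CRC / FCS.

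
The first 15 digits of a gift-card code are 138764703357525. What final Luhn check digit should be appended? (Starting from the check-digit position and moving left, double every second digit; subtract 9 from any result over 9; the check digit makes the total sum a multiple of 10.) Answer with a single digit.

8

Partial digits right→left: 5 2 5 7 5 3 3 0 7 4 6 7 8 3 1
Double every second digit counting from the check-digit position (so the 1st, 3rd, 5th, ... of the partial from the right).
  doubled (with −9 where >9): 1 1 1 6 5 3 7 2 → sum 26
  kept as-is: 2 7 3 0 4 7 3 → sum 26
Total = 26 + 26 = 52.
Check digit = (10 − (52 mod 10)) mod 10 = 8.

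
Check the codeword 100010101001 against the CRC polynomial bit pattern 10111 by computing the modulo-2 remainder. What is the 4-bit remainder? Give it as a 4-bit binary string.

Modulo-2 division of 100010101001 by 10111:
  pos 0: 10001 XOR 10111 = 00110
  pos 2: 11001 XOR 10111 = 01110
  pos 3: 11100 XOR 10111 = 01011
  pos 4: 10111 XOR 10111 = 00000
Remainder = 0001 (nonzero — an error is detected).

0001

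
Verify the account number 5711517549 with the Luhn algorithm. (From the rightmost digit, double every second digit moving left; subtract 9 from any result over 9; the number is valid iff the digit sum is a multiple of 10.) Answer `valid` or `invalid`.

valid

From the right, keep odd positions and double even positions (subtract 9 from any doubled value over 9):
  doubled (positions 2,4,...): 8 5 1 2 1 → sum 17
  kept (positions 1,3,...): 9 5 1 1 7 → sum 23
Total = 40.
40 mod 10 = 0, so the number is valid.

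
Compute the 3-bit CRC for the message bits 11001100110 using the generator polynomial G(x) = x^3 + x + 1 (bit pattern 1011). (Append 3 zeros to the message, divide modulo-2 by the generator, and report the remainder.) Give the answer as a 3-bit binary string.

Append 3 zeros: 11001100110000. Divide by 1011 (XOR where the leading bit is 1):
  pos 0: 1100 XOR 1011 = 0111
  pos 1: 1111 XOR 1011 = 0100
  pos 2: 1001 XOR 1011 = 0010
  pos 4: 1000 XOR 1011 = 0011
  pos 6: 1111 XOR 1011 = 0100
  pos 7: 1000 XOR 1011 = 0011
  pos 9: 1100 XOR 1011 = 0111
  pos 10: 1110 XOR 1011 = 0101
Remainder (last 3 bits) = 101. This is the CRC / FCS.

101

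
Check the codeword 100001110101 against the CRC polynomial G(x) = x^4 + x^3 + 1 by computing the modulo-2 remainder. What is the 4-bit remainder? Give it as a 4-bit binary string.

Modulo-2 division of 100001110101 by 11001:
  pos 0: 10000 XOR 11001 = 01001
  pos 1: 10011 XOR 11001 = 01010
  pos 2: 10101 XOR 11001 = 01100
  pos 3: 11001 XOR 11001 = 00000
Remainder = 0101 (nonzero — an error is detected).

0101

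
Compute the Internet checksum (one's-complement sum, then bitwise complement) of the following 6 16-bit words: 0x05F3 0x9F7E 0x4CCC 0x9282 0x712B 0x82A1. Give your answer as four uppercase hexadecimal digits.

8772

One's-complement addition (fold any carry out of bit 15 back into bit 0):
  0x05F3 + 0x9F7E = 0x0A571
  0xA571 + 0x4CCC = 0x0F23D
  0xF23D + 0x9282 = 0x184BF → wrap carry → 0x84C0
  0x84C0 + 0x712B = 0x0F5EB
  0xF5EB + 0x82A1 = 0x1788C → wrap carry → 0x788D
One's-complement sum = 0x788D.
Checksum = ~0x788D & 0xFFFF = 0x8772.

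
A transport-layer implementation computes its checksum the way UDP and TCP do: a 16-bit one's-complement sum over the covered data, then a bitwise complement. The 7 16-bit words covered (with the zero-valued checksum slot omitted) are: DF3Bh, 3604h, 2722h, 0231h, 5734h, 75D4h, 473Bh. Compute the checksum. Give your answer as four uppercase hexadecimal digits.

One's-complement addition (fold any carry out of bit 15 back into bit 0):
  0xDF3B + 0x3604 = 0x1153F → wrap carry → 0x1540
  0x1540 + 0x2722 = 0x03C62
  0x3C62 + 0x0231 = 0x03E93
  0x3E93 + 0x5734 = 0x095C7
  0x95C7 + 0x75D4 = 0x10B9B → wrap carry → 0x0B9C
  0x0B9C + 0x473B = 0x052D7
One's-complement sum = 0x52D7.
Checksum = ~0x52D7 & 0xFFFF = 0xAD28.

AD28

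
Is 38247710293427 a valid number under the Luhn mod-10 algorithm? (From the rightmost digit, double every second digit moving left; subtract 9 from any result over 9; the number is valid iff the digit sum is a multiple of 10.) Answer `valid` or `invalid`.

valid

From the right, keep odd positions and double even positions (subtract 9 from any doubled value over 9):
  doubled (positions 2,4,...): 4 6 4 2 5 4 6 → sum 31
  kept (positions 1,3,...): 7 4 9 0 7 4 8 → sum 39
Total = 70.
70 mod 10 = 0, so the number is valid.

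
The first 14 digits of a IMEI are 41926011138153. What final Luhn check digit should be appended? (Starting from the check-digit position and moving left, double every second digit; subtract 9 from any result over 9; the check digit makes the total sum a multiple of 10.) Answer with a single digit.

4

Partial digits right→left: 3 5 1 8 3 1 1 1 0 6 2 9 1 4
Double every second digit counting from the check-digit position (so the 1st, 3rd, 5th, ... of the partial from the right).
  doubled (with −9 where >9): 6 2 6 2 0 4 2 → sum 22
  kept as-is: 5 8 1 1 6 9 4 → sum 34
Total = 22 + 34 = 56.
Check digit = (10 − (56 mod 10)) mod 10 = 4.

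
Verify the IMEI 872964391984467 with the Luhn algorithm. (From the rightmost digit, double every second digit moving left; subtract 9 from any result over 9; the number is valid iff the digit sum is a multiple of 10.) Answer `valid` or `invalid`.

valid

From the right, keep odd positions and double even positions (subtract 9 from any doubled value over 9):
  doubled (positions 2,4,...): 3 8 9 9 8 9 5 → sum 51
  kept (positions 1,3,...): 7 4 8 1 3 6 2 8 → sum 39
Total = 90.
90 mod 10 = 0, so the number is valid.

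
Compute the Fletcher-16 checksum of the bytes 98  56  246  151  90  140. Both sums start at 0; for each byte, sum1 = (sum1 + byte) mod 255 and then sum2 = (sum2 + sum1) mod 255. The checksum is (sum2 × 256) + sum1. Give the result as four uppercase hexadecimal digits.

4B10

Running sums (mod 255):
  after byte 0 (98): sum1=98, sum2=98
  after byte 1 (56): sum1=154, sum2=252
  after byte 2 (246): sum1=145, sum2=142
  after byte 3 (151): sum1=41, sum2=183
  after byte 4 (90): sum1=131, sum2=59
  after byte 5 (140): sum1=16, sum2=75
Checksum = sum2·256 + sum1 = 75·256 + 16 = 19216 = 0x4B10.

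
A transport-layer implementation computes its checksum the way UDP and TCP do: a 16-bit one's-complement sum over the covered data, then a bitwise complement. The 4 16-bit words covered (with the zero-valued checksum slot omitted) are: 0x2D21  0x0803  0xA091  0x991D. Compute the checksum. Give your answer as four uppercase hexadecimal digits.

912C

One's-complement addition (fold any carry out of bit 15 back into bit 0):
  0x2D21 + 0x0803 = 0x03524
  0x3524 + 0xA091 = 0x0D5B5
  0xD5B5 + 0x991D = 0x16ED2 → wrap carry → 0x6ED3
One's-complement sum = 0x6ED3.
Checksum = ~0x6ED3 & 0xFFFF = 0x912C.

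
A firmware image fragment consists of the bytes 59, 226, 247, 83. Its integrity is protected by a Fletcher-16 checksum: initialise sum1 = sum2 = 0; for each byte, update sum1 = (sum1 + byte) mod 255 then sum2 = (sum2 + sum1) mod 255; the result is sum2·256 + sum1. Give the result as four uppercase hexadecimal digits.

Running sums (mod 255):
  after byte 0 (59): sum1=59, sum2=59
  after byte 1 (226): sum1=30, sum2=89
  after byte 2 (247): sum1=22, sum2=111
  after byte 3 (83): sum1=105, sum2=216
Checksum = sum2·256 + sum1 = 216·256 + 105 = 55401 = 0xD869.

D869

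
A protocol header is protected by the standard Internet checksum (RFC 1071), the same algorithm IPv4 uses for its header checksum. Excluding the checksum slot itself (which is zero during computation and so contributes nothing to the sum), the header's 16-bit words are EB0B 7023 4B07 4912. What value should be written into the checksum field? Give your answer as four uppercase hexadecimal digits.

One's-complement addition (fold any carry out of bit 15 back into bit 0):
  0xEB0B + 0x7023 = 0x15B2E → wrap carry → 0x5B2F
  0x5B2F + 0x4B07 = 0x0A636
  0xA636 + 0x4912 = 0x0EF48
One's-complement sum = 0xEF48.
Checksum = ~0xEF48 & 0xFFFF = 0x10B7.

10B7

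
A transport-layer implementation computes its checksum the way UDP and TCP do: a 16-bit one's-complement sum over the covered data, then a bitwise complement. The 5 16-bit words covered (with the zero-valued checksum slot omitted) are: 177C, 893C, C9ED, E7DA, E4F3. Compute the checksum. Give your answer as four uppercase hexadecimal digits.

C88A

One's-complement addition (fold any carry out of bit 15 back into bit 0):
  0x177C + 0x893C = 0x0A0B8
  0xA0B8 + 0xC9ED = 0x16AA5 → wrap carry → 0x6AA6
  0x6AA6 + 0xE7DA = 0x15280 → wrap carry → 0x5281
  0x5281 + 0xE4F3 = 0x13774 → wrap carry → 0x3775
One's-complement sum = 0x3775.
Checksum = ~0x3775 & 0xFFFF = 0xC88A.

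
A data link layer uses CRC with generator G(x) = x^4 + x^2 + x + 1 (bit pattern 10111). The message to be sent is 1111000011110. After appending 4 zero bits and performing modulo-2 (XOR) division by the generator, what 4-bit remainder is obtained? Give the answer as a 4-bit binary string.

1010

Append 4 zeros: 11110000111100000. Divide by 10111 (XOR where the leading bit is 1):
  pos 0: 11110 XOR 10111 = 01001
  pos 1: 10010 XOR 10111 = 00101
  pos 3: 10100 XOR 10111 = 00011
  pos 6: 11111 XOR 10111 = 01000
  pos 7: 10001 XOR 10111 = 00110
  pos 9: 11000 XOR 10111 = 01111
  pos 10: 11110 XOR 10111 = 01001
  pos 11: 10010 XOR 10111 = 00101
Remainder (last 4 bits) = 1010. This is the CRC / FCS.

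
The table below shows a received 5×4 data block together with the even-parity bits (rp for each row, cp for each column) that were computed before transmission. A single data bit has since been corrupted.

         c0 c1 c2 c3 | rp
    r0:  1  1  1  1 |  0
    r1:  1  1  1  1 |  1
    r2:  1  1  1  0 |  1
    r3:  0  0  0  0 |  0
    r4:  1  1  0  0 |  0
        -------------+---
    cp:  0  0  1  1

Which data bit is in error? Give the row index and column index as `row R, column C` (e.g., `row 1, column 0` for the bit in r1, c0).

Recompute each row's even parity and compare to rp:
  r0: data parity 0, sent rp 0 → ok
  r1: data parity 0, sent rp 1 → mismatch
  r2: data parity 1, sent rp 1 → ok
  r3: data parity 0, sent rp 0 → ok
  r4: data parity 0, sent rp 0 → ok
Recompute each column's even parity and compare to cp:
  c0: data parity 0, sent cp 0 → ok
  c1: data parity 0, sent cp 0 → ok
  c2: data parity 1, sent cp 1 → ok
  c3: data parity 0, sent cp 1 → mismatch
Exactly one row (r1) and one column (c3) fail → the flipped bit is at their intersection.

row 1, column 3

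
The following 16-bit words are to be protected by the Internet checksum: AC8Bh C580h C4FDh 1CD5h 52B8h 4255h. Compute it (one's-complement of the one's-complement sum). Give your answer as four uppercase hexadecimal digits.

One's-complement addition (fold any carry out of bit 15 back into bit 0):
  0xAC8B + 0xC580 = 0x1720B → wrap carry → 0x720C
  0x720C + 0xC4FD = 0x13709 → wrap carry → 0x370A
  0x370A + 0x1CD5 = 0x053DF
  0x53DF + 0x52B8 = 0x0A697
  0xA697 + 0x4255 = 0x0E8EC
One's-complement sum = 0xE8EC.
Checksum = ~0xE8EC & 0xFFFF = 0x1713.

1713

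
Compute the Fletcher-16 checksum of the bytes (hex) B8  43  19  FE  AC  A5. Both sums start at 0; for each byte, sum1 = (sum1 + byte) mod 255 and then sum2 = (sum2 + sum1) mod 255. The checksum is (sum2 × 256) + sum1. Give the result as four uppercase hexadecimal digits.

Running sums (mod 255):
  after byte 0 (B8): sum1=184, sum2=184
  after byte 1 (43): sum1=251, sum2=180
  after byte 2 (19): sum1=21, sum2=201
  after byte 3 (FE): sum1=20, sum2=221
  after byte 4 (AC): sum1=192, sum2=158
  after byte 5 (A5): sum1=102, sum2=5
Checksum = sum2·256 + sum1 = 5·256 + 102 = 1382 = 0x0566.

0566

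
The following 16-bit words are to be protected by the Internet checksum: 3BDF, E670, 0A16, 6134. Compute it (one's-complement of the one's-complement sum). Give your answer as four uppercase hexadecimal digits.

7265

One's-complement addition (fold any carry out of bit 15 back into bit 0):
  0x3BDF + 0xE670 = 0x1224F → wrap carry → 0x2250
  0x2250 + 0x0A16 = 0x02C66
  0x2C66 + 0x6134 = 0x08D9A
One's-complement sum = 0x8D9A.
Checksum = ~0x8D9A & 0xFFFF = 0x7265.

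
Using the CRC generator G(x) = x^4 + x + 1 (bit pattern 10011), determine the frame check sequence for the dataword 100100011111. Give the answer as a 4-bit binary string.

1001

Append 4 zeros: 1001000111110000. Divide by 10011 (XOR where the leading bit is 1):
  pos 0: 10010 XOR 10011 = 00001
  pos 4: 10011 XOR 10011 = 00000
  pos 9: 11100 XOR 10011 = 01111
  pos 10: 11110 XOR 10011 = 01101
  pos 11: 11010 XOR 10011 = 01001
Remainder (last 4 bits) = 1001. This is the CRC / FCS.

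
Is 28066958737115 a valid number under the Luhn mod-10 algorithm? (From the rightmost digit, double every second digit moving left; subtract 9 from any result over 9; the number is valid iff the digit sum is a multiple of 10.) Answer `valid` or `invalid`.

From the right, keep odd positions and double even positions (subtract 9 from any doubled value over 9):
  doubled (positions 2,4,...): 2 5 5 1 3 0 4 → sum 20
  kept (positions 1,3,...): 5 1 3 8 9 6 8 → sum 40
Total = 60.
60 mod 10 = 0, so the number is valid.

valid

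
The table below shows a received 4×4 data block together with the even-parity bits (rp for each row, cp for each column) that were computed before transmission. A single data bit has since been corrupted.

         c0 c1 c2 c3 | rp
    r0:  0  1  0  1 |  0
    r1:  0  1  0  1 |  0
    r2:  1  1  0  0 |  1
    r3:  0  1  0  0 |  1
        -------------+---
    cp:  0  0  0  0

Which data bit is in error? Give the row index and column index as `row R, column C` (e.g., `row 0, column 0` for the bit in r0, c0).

Recompute each row's even parity and compare to rp:
  r0: data parity 0, sent rp 0 → ok
  r1: data parity 0, sent rp 0 → ok
  r2: data parity 0, sent rp 1 → mismatch
  r3: data parity 1, sent rp 1 → ok
Recompute each column's even parity and compare to cp:
  c0: data parity 1, sent cp 0 → mismatch
  c1: data parity 0, sent cp 0 → ok
  c2: data parity 0, sent cp 0 → ok
  c3: data parity 0, sent cp 0 → ok
Exactly one row (r2) and one column (c0) fail → the flipped bit is at their intersection.

row 2, column 0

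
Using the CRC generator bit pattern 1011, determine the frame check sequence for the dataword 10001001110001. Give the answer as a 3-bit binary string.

111

Append 3 zeros: 10001001110001000. Divide by 1011 (XOR where the leading bit is 1):
  pos 0: 1000 XOR 1011 = 0011
  pos 2: 1110 XOR 1011 = 0101
  pos 3: 1010 XOR 1011 = 0001
  pos 6: 1111 XOR 1011 = 0100
  pos 7: 1000 XOR 1011 = 0011
  pos 9: 1100 XOR 1011 = 0111
  pos 10: 1111 XOR 1011 = 0100
  pos 11: 1000 XOR 1011 = 0011
  pos 13: 1100 XOR 1011 = 0111
Remainder (last 3 bits) = 111. This is the CRC / FCS.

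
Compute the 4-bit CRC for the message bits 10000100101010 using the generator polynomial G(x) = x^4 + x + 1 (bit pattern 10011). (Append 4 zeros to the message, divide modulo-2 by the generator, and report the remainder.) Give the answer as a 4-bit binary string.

1100

Append 4 zeros: 100001001010100000. Divide by 10011 (XOR where the leading bit is 1):
  pos 0: 10000 XOR 10011 = 00011
  pos 3: 11100 XOR 10011 = 01111
  pos 4: 11111 XOR 10011 = 01100
  pos 5: 11000 XOR 10011 = 01011
  pos 6: 10111 XOR 10011 = 00100
  pos 8: 10001 XOR 10011 = 00010
  pos 11: 10000 XOR 10011 = 00011
Remainder (last 4 bits) = 1100. This is the CRC / FCS.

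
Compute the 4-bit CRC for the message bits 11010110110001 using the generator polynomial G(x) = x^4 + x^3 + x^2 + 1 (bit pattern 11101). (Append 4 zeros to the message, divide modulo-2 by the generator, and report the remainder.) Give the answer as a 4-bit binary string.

Append 4 zeros: 110101101100010000. Divide by 11101 (XOR where the leading bit is 1):
  pos 0: 11010 XOR 11101 = 00111
  pos 2: 11111 XOR 11101 = 00010
  pos 5: 10011 XOR 11101 = 01110
  pos 6: 11100 XOR 11101 = 00001
  pos 10: 10010 XOR 11101 = 01111
  pos 11: 11110 XOR 11101 = 00011
Remainder (last 4 bits) = 1100. This is the CRC / FCS.

1100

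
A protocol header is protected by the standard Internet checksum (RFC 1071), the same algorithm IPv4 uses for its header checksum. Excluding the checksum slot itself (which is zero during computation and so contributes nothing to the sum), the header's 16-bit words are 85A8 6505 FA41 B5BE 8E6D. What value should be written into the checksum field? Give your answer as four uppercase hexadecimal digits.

One's-complement addition (fold any carry out of bit 15 back into bit 0):
  0x85A8 + 0x6505 = 0x0EAAD
  0xEAAD + 0xFA41 = 0x1E4EE → wrap carry → 0xE4EF
  0xE4EF + 0xB5BE = 0x19AAD → wrap carry → 0x9AAE
  0x9AAE + 0x8E6D = 0x1291B → wrap carry → 0x291C
One's-complement sum = 0x291C.
Checksum = ~0x291C & 0xFFFF = 0xD6E3.

D6E3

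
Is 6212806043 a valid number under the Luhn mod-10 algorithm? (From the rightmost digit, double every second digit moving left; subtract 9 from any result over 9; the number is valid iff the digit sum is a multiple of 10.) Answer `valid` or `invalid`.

From the right, keep odd positions and double even positions (subtract 9 from any doubled value over 9):
  doubled (positions 2,4,...): 8 3 7 2 3 → sum 23
  kept (positions 1,3,...): 3 0 0 2 2 → sum 7
Total = 30.
30 mod 10 = 0, so the number is valid.

valid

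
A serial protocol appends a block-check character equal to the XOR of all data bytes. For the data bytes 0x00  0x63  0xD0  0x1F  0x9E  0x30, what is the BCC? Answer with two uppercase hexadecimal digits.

XOR the bytes together:
  start with 0x00
  0x00 ⊕ 0x63 = 0x63
  0x63 ⊕ 0xD0 = 0xB3
  0xB3 ⊕ 0x1F = 0xAC
  0xAC ⊕ 0x9E = 0x32
  0x32 ⊕ 0x30 = 0x02

02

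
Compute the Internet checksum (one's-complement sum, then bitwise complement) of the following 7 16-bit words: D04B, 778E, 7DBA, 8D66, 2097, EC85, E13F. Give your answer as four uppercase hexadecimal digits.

One's-complement addition (fold any carry out of bit 15 back into bit 0):
  0xD04B + 0x778E = 0x147D9 → wrap carry → 0x47DA
  0x47DA + 0x7DBA = 0x0C594
  0xC594 + 0x8D66 = 0x152FA → wrap carry → 0x52FB
  0x52FB + 0x2097 = 0x07392
  0x7392 + 0xEC85 = 0x16017 → wrap carry → 0x6018
  0x6018 + 0xE13F = 0x14157 → wrap carry → 0x4158
One's-complement sum = 0x4158.
Checksum = ~0x4158 & 0xFFFF = 0xBEA7.

BEA7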